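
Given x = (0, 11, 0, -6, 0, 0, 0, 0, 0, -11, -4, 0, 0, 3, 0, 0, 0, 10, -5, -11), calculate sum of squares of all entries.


Non-zero entries: [(1, 11), (3, -6), (9, -11), (10, -4), (13, 3), (17, 10), (18, -5), (19, -11)]
Squares: [121, 36, 121, 16, 9, 100, 25, 121]
||x||_2^2 = sum = 549.

549


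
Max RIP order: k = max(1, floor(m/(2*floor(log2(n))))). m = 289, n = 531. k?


floor(log2(531)) = 9.
2*9 = 18.
m/(2*floor(log2(n))) = 289/18 ≈ 16.0556.
floor = 16.
k = max(1, 16) = 16.

16


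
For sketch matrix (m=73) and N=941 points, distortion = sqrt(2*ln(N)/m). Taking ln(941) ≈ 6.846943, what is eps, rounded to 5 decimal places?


ln(941) ≈ 6.846943.
2*ln(N)/m ≈ 2*6.846943/73 ≈ 0.18758748.
eps = sqrt(0.18758748) ≈ 0.4331137 ≈ 0.43311.

0.43311


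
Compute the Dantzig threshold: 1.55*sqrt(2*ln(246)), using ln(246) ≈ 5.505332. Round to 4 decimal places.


ln(246) ≈ 5.505332.
2*ln(n) ≈ 11.010664.
sqrt(2*ln(n)) ≈ sqrt(11.010664) ≈ 3.318232.
threshold ≈ 1.55*3.318232 = 5.1432596 ≈ 5.1433.

5.1433


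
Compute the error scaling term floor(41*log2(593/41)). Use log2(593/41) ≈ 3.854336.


log2(n/k) = log2(593/41) ≈ 3.854336.
k*log2(n/k) ≈ 41*3.854336 = 158.027776.
floor(158.027776) = 158.

158


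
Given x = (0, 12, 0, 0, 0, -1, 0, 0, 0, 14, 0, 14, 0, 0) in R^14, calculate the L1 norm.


Non-zero entries: [(1, 12), (5, -1), (9, 14), (11, 14)]
Absolute values: [12, 1, 14, 14]
||x||_1 = sum = 41.

41


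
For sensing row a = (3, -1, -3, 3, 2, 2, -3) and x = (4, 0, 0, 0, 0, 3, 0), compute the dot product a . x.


Non-zero terms: ['3*4', '2*3']
Products: [12, 6]
y = sum = 18.

18


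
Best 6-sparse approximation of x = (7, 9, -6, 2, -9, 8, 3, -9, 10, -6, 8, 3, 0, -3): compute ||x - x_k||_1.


Sorted |x_i| descending: [10, 9, 9, 9, 8, 8, 7, 6, 6, 3, 3, 3, 2, 0]
Keep top 6: [10, 9, 9, 9, 8, 8]
Tail entries: [7, 6, 6, 3, 3, 3, 2, 0]
L1 error = sum of tail = 30.

30


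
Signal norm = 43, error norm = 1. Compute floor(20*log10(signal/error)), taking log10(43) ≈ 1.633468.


||x||/||e|| = 43/1 = 43.
log10(43) ≈ 1.633468.
20*log10(||x||/||e||) ≈ 20*1.633468 = 32.66936.
floor(32.66936) = 32.

32


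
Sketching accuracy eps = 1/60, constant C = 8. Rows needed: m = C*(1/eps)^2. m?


1/eps = 60.
(1/eps)^2 = 3600.
m = 8*3600 = 28800.

28800


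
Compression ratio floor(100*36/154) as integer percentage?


100*m/n = 100*36/154 ≈ 23.3766.
floor = 23.

23


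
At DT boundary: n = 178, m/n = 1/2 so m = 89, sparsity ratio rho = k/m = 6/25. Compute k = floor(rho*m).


m = 1/2*178 = 89.
rho = 6/25.
rho*m = 6/25*89 = 21.36.
k = floor(21.36) = 21.

21


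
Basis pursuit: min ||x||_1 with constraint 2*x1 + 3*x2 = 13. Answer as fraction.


Axis intercepts:
  x1 = 13/2, x2 = 0: L1 = 13/2
  x1 = 0, x2 = 13/3: L1 = 13/3
x* = (0, 13/3)
||x*||_1 = 13/3.

13/3


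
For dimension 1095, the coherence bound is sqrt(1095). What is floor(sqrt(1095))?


33^2 = 1089 <= 1095 < 1156 = 34^2, so 33 <= sqrt(1095) < 34.
floor(sqrt(1095)) = 33.

33


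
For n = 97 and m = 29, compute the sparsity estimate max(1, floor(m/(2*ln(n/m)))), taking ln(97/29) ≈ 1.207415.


n/m = 97/29.
ln(n/m) ≈ 1.207415.
2*ln(n/m) ≈ 2.41483.
m/(2*ln(n/m)) ≈ 29/2.41483 ≈ 12.0091.
floor = 12.
k_max = max(1, 12) = 12.

12


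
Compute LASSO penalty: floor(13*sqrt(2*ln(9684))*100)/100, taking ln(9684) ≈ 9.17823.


ln(9684) ≈ 9.17823.
2*ln(n) ≈ 18.35646.
sqrt(2*ln(n)) ≈ sqrt(18.35646) ≈ 4.284444.
lambda ≈ 13*4.284444 = 55.697772.
floor(lambda*100)/100 = 55.69.

55.69


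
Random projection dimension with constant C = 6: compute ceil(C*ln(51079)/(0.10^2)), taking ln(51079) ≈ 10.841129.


ln(51079) ≈ 10.841129.
eps^2 = 0.10^2 = 0.01.
C*ln(N)/eps^2 ≈ 6*10.841129/0.01 ≈ 6504.6774.
m = ceil(6504.6774) = 6505.

6505


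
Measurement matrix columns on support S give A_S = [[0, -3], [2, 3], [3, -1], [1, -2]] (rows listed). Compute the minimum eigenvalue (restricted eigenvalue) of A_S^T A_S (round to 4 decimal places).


A_S^T A_S = [[14, 1], [1, 23]].
trace = 37.
det = 321.
disc = trace^2 - 4*det = 1369 - 4*321 = 85.
sqrt(85) ≈ 9.219544.
lam_min = (37 - sqrt(85))/2 ≈ (37 - 9.219544)/2 = 13.890228 ≈ 13.8902.

13.8902


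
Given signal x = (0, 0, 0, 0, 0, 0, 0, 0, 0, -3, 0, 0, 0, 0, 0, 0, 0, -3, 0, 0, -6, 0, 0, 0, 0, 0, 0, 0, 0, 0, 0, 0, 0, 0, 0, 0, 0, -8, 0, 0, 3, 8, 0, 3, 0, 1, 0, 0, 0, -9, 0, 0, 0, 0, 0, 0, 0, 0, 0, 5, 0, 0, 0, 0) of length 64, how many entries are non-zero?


Non-zero positions: [9, 17, 20, 37, 40, 41, 43, 45, 49, 59].
Sparsity = 10.

10


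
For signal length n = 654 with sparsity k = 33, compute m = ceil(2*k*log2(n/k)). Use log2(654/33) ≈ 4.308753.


log2(n/k) = log2(654/33) ≈ 4.308753.
2*k*log2(n/k) ≈ 2*33*4.308753 = 284.377698.
m = ceil(284.377698) = 285.

285


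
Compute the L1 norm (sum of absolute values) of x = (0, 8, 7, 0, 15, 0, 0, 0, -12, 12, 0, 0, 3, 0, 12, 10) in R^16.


Non-zero entries: [(1, 8), (2, 7), (4, 15), (8, -12), (9, 12), (12, 3), (14, 12), (15, 10)]
Absolute values: [8, 7, 15, 12, 12, 3, 12, 10]
||x||_1 = sum = 79.

79


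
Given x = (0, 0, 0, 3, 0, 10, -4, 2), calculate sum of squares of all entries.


Non-zero entries: [(3, 3), (5, 10), (6, -4), (7, 2)]
Squares: [9, 100, 16, 4]
||x||_2^2 = sum = 129.

129


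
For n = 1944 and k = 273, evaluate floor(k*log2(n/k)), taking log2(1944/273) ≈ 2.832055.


log2(n/k) = log2(1944/273) ≈ 2.832055.
k*log2(n/k) ≈ 273*2.832055 = 773.151015.
floor(773.151015) = 773.

773


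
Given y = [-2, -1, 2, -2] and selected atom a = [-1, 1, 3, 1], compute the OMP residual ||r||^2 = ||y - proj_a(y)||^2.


a^T a = 12.
a^T y = 5.
coeff = 5/12 = 5/12.
||r||^2 = 131/12.

131/12


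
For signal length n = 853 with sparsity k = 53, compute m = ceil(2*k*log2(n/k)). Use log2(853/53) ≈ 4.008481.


log2(n/k) = log2(853/53) ≈ 4.008481.
2*k*log2(n/k) ≈ 2*53*4.008481 = 424.898986.
m = ceil(424.898986) = 425.

425


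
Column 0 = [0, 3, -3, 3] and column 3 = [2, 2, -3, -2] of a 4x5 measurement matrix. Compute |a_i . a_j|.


Inner product: 0*2 + 3*2 + -3*-3 + 3*-2
Products: [0, 6, 9, -6]
Sum = 9.
|dot| = 9.

9


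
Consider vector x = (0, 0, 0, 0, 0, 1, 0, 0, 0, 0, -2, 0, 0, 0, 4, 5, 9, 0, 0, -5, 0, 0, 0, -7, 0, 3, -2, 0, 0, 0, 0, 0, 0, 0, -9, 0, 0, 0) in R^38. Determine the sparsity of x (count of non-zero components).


Non-zero positions: [5, 10, 14, 15, 16, 19, 23, 25, 26, 34].
Sparsity = 10.

10


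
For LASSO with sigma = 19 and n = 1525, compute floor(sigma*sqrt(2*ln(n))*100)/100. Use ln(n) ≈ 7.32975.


ln(1525) ≈ 7.32975.
2*ln(n) ≈ 14.6595.
sqrt(2*ln(n)) ≈ sqrt(14.6595) ≈ 3.828773.
lambda ≈ 19*3.828773 = 72.746687.
floor(lambda*100)/100 = 72.74.

72.74


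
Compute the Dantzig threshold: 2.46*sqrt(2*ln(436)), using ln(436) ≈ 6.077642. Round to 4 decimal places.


ln(436) ≈ 6.077642.
2*ln(n) ≈ 12.155284.
sqrt(2*ln(n)) ≈ sqrt(12.155284) ≈ 3.486443.
threshold ≈ 2.46*3.486443 = 8.57664978 ≈ 8.5766.

8.5766


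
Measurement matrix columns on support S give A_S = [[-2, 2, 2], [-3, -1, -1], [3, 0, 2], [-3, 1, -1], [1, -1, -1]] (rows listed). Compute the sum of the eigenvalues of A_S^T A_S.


Sum of eigenvalues of A_S^T A_S = trace(A_S^T A_S) = sum of squared column norms of A_S.
A_S^T A_S diagonal: [32, 7, 11].
trace = 32 + 7 + 11 = 50.

50


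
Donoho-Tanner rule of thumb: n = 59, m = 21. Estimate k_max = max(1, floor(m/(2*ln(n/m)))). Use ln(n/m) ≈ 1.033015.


n/m = 59/21.
ln(n/m) ≈ 1.033015.
2*ln(n/m) ≈ 2.06603.
m/(2*ln(n/m)) ≈ 21/2.06603 ≈ 10.1644.
floor = 10.
k_max = max(1, 10) = 10.

10


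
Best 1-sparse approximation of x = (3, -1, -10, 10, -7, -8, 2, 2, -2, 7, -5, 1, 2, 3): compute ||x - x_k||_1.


Sorted |x_i| descending: [10, 10, 8, 7, 7, 5, 3, 3, 2, 2, 2, 2, 1, 1]
Keep top 1: [10]
Tail entries: [10, 8, 7, 7, 5, 3, 3, 2, 2, 2, 2, 1, 1]
L1 error = sum of tail = 53.

53


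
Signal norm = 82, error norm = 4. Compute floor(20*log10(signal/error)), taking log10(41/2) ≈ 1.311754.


||x||/||e|| = 82/4 = 41/2.
log10(41/2) ≈ 1.311754.
20*log10(||x||/||e||) ≈ 20*1.311754 = 26.23508.
floor(26.23508) = 26.

26


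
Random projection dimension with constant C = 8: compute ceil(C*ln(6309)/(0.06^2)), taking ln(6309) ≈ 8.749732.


ln(6309) ≈ 8.749732.
eps^2 = 0.06^2 = 0.0036.
C*ln(N)/eps^2 ≈ 8*8.749732/0.0036 ≈ 19443.8489.
m = ceil(19443.8489) = 19444.

19444


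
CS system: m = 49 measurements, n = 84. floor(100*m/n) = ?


100*m/n = 100*49/84 ≈ 58.3333.
floor = 58.

58


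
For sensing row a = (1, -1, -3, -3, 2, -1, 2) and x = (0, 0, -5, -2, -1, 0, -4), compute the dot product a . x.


Non-zero terms: ['-3*-5', '-3*-2', '2*-1', '2*-4']
Products: [15, 6, -2, -8]
y = sum = 11.

11


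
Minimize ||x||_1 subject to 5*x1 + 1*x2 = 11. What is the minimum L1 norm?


Axis intercepts:
  x1 = 11/5, x2 = 0: L1 = 11/5
  x1 = 0, x2 = 11: L1 = 11
x* = (11/5, 0)
||x*||_1 = 11/5.

11/5


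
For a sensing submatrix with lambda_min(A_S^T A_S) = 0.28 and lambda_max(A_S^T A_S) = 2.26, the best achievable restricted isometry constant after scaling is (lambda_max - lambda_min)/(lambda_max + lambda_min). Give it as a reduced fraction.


lambda_max - lambda_min = 2.26 - 0.28 = 1.98.
lambda_max + lambda_min = 2.26 + 0.28 = 2.54.
delta = 1.98/2.54 = 198/254 = 99/127.

99/127


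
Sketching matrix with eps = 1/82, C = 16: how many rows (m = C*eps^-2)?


1/eps = 82.
(1/eps)^2 = 6724.
m = 16*6724 = 107584.

107584


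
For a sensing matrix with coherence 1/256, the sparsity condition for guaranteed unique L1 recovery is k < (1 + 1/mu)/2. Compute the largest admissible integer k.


1/mu = 256.
1 + 1/mu = 257.
(1 + 1/mu)/2 = 128.5 is not an integer, so k_max = floor(128.5) = 128.

128


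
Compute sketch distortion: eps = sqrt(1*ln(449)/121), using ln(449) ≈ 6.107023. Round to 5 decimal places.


ln(449) ≈ 6.107023.
1*ln(N)/m ≈ 1*6.107023/121 ≈ 0.05047126.
eps = sqrt(0.05047126) ≈ 0.2246581 ≈ 0.22466.

0.22466


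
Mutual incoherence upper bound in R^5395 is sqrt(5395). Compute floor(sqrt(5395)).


73^2 = 5329 <= 5395 < 5476 = 74^2, so 73 <= sqrt(5395) < 74.
floor(sqrt(5395)) = 73.

73


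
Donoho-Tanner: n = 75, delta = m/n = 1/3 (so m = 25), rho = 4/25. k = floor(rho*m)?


m = 1/3*75 = 25.
rho = 4/25.
rho*m = 4/25*25 = 4.
k = floor(4) = 4.

4


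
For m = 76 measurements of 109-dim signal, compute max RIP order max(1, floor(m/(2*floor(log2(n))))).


floor(log2(109)) = 6.
2*6 = 12.
m/(2*floor(log2(n))) = 76/12 ≈ 6.3333.
floor = 6.
k = max(1, 6) = 6.

6


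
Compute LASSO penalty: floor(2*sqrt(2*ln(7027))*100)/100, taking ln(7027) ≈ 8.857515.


ln(7027) ≈ 8.857515.
2*ln(n) ≈ 17.71503.
sqrt(2*ln(n)) ≈ sqrt(17.71503) ≈ 4.208923.
lambda ≈ 2*4.208923 = 8.417846.
floor(lambda*100)/100 = 8.41.

8.41


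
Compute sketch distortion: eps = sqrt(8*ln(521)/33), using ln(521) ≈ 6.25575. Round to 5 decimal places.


ln(521) ≈ 6.25575.
8*ln(N)/m ≈ 8*6.25575/33 ≈ 1.51654545.
eps = sqrt(1.51654545) ≈ 1.231481 ≈ 1.23148.

1.23148


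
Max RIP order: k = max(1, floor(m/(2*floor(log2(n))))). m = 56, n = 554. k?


floor(log2(554)) = 9.
2*9 = 18.
m/(2*floor(log2(n))) = 56/18 ≈ 3.1111.
floor = 3.
k = max(1, 3) = 3.

3


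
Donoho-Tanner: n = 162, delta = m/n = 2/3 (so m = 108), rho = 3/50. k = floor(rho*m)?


m = 2/3*162 = 108.
rho = 3/50.
rho*m = 3/50*108 = 6.48.
k = floor(6.48) = 6.

6


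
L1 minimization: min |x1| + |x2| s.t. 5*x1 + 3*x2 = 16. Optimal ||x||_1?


Axis intercepts:
  x1 = 16/5, x2 = 0: L1 = 16/5
  x1 = 0, x2 = 16/3: L1 = 16/3
x* = (16/5, 0)
||x*||_1 = 16/5.

16/5


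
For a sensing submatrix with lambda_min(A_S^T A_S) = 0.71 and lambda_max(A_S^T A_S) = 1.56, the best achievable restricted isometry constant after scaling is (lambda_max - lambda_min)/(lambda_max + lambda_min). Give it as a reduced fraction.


lambda_max - lambda_min = 1.56 - 0.71 = 0.85.
lambda_max + lambda_min = 1.56 + 0.71 = 2.27.
delta = 0.85/2.27 = 85/227.

85/227


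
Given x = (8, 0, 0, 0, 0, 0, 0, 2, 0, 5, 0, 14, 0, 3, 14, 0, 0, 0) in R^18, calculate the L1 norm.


Non-zero entries: [(0, 8), (7, 2), (9, 5), (11, 14), (13, 3), (14, 14)]
Absolute values: [8, 2, 5, 14, 3, 14]
||x||_1 = sum = 46.

46


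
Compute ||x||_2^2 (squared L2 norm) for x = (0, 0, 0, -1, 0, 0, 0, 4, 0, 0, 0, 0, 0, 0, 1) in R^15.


Non-zero entries: [(3, -1), (7, 4), (14, 1)]
Squares: [1, 16, 1]
||x||_2^2 = sum = 18.

18


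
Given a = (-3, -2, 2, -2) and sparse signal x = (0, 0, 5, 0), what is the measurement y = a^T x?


Non-zero terms: ['2*5']
Products: [10]
y = sum = 10.

10


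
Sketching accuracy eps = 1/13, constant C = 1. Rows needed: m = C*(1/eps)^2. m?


1/eps = 13.
(1/eps)^2 = 169.
m = 1*169 = 169.

169


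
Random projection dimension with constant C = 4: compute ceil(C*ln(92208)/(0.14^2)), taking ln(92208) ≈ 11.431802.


ln(92208) ≈ 11.431802.
eps^2 = 0.14^2 = 0.0196.
C*ln(N)/eps^2 ≈ 4*11.431802/0.0196 ≈ 2333.0208.
m = ceil(2333.0208) = 2334.

2334


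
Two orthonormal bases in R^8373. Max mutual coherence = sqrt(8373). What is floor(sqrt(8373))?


91^2 = 8281 <= 8373 < 8464 = 92^2, so 91 <= sqrt(8373) < 92.
floor(sqrt(8373)) = 91.

91


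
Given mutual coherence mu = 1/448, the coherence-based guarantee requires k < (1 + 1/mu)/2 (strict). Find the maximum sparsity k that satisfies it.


1/mu = 448.
1 + 1/mu = 449.
(1 + 1/mu)/2 = 224.5 is not an integer, so k_max = floor(224.5) = 224.

224


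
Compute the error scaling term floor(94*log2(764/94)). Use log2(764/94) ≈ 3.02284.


log2(n/k) = log2(764/94) ≈ 3.02284.
k*log2(n/k) ≈ 94*3.02284 = 284.14696.
floor(284.14696) = 284.

284


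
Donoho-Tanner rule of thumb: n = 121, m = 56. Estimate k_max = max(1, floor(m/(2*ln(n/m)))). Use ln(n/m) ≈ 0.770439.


n/m = 121/56.
ln(n/m) ≈ 0.770439.
2*ln(n/m) ≈ 1.540878.
m/(2*ln(n/m)) ≈ 56/1.540878 ≈ 36.3429.
floor = 36.
k_max = max(1, 36) = 36.

36


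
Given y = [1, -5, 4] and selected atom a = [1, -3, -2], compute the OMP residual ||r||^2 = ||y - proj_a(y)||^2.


a^T a = 14.
a^T y = 8.
coeff = 8/14 = 4/7.
||r||^2 = 262/7.

262/7


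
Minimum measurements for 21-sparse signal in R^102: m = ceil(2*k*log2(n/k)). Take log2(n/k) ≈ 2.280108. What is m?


log2(n/k) = log2(102/21) ≈ 2.280108.
2*k*log2(n/k) ≈ 2*21*2.280108 = 95.764536.
m = ceil(95.764536) = 96.

96


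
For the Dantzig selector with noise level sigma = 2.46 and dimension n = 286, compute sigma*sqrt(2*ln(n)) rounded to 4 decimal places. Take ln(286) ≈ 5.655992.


ln(286) ≈ 5.655992.
2*ln(n) ≈ 11.311984.
sqrt(2*ln(n)) ≈ sqrt(11.311984) ≈ 3.363329.
threshold ≈ 2.46*3.363329 = 8.27378934 ≈ 8.2738.

8.2738


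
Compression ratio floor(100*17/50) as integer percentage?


100*m/n = 100*17/50 ≈ 34.0.
floor = 34.

34


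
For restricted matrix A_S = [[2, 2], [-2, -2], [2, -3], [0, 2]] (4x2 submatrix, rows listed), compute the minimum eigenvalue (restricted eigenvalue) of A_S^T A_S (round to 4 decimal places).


A_S^T A_S = [[12, 2], [2, 21]].
trace = 33.
det = 248.
disc = trace^2 - 4*det = 1089 - 4*248 = 97.
sqrt(97) ≈ 9.848858.
lam_min = (33 - sqrt(97))/2 ≈ (33 - 9.848858)/2 = 11.575571 ≈ 11.5756.

11.5756


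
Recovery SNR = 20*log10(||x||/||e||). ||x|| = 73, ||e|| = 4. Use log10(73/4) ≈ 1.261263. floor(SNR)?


||x||/||e|| = 73/4.
log10(73/4) ≈ 1.261263.
20*log10(||x||/||e||) ≈ 20*1.261263 = 25.22526.
floor(25.22526) = 25.

25


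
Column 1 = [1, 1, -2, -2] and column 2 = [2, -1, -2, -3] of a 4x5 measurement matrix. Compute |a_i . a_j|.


Inner product: 1*2 + 1*-1 + -2*-2 + -2*-3
Products: [2, -1, 4, 6]
Sum = 11.
|dot| = 11.

11


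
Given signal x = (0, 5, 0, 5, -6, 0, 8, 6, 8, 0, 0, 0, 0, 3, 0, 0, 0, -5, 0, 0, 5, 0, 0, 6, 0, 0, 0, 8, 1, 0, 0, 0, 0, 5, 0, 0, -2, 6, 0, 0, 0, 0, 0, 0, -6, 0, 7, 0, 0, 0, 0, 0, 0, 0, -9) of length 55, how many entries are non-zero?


Non-zero positions: [1, 3, 4, 6, 7, 8, 13, 17, 20, 23, 27, 28, 33, 36, 37, 44, 46, 54].
Sparsity = 18.

18


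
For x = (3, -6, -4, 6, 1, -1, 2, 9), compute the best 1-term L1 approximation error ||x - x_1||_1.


Sorted |x_i| descending: [9, 6, 6, 4, 3, 2, 1, 1]
Keep top 1: [9]
Tail entries: [6, 6, 4, 3, 2, 1, 1]
L1 error = sum of tail = 23.

23


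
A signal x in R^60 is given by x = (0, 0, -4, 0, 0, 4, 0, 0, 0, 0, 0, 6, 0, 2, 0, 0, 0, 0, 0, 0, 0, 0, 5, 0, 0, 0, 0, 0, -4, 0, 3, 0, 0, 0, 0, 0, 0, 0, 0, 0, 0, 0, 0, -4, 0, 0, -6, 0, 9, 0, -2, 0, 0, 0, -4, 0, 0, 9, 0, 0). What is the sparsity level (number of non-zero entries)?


Non-zero positions: [2, 5, 11, 13, 22, 28, 30, 43, 46, 48, 50, 54, 57].
Sparsity = 13.

13


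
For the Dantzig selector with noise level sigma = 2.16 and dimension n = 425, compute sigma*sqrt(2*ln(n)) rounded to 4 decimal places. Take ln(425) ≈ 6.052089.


ln(425) ≈ 6.052089.
2*ln(n) ≈ 12.104178.
sqrt(2*ln(n)) ≈ sqrt(12.104178) ≈ 3.479106.
threshold ≈ 2.16*3.479106 = 7.51486896 ≈ 7.5149.

7.5149


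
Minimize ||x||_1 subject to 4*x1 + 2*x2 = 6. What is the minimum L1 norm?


Axis intercepts:
  x1 = 3/2, x2 = 0: L1 = 3/2
  x1 = 0, x2 = 3: L1 = 3
x* = (3/2, 0)
||x*||_1 = 3/2.

3/2


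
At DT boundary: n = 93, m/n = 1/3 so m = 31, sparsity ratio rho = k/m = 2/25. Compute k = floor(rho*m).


m = 1/3*93 = 31.
rho = 2/25.
rho*m = 2/25*31 = 2.48.
k = floor(2.48) = 2.

2


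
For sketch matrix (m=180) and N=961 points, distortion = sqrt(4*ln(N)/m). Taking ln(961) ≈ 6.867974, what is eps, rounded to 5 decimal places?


ln(961) ≈ 6.867974.
4*ln(N)/m ≈ 4*6.867974/180 ≈ 0.15262164.
eps = sqrt(0.15262164) ≈ 0.3906682 ≈ 0.39067.

0.39067


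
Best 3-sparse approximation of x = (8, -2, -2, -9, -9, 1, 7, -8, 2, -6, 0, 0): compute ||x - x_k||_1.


Sorted |x_i| descending: [9, 9, 8, 8, 7, 6, 2, 2, 2, 1, 0, 0]
Keep top 3: [9, 9, 8]
Tail entries: [8, 7, 6, 2, 2, 2, 1, 0, 0]
L1 error = sum of tail = 28.

28


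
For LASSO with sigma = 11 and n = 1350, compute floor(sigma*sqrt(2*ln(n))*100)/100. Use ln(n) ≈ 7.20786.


ln(1350) ≈ 7.20786.
2*ln(n) ≈ 14.41572.
sqrt(2*ln(n)) ≈ sqrt(14.41572) ≈ 3.796804.
lambda ≈ 11*3.796804 = 41.764844.
floor(lambda*100)/100 = 41.76.

41.76


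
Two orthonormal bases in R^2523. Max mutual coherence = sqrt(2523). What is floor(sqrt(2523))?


50^2 = 2500 <= 2523 < 2601 = 51^2, so 50 <= sqrt(2523) < 51.
floor(sqrt(2523)) = 50.

50


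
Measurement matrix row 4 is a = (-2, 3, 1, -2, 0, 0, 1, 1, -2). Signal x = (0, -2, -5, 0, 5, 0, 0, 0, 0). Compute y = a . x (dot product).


Non-zero terms: ['3*-2', '1*-5', '0*5']
Products: [-6, -5, 0]
y = sum = -11.

-11


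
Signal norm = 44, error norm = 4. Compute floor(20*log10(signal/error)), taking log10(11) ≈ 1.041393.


||x||/||e|| = 44/4 = 11.
log10(11) ≈ 1.041393.
20*log10(||x||/||e||) ≈ 20*1.041393 = 20.82786.
floor(20.82786) = 20.

20


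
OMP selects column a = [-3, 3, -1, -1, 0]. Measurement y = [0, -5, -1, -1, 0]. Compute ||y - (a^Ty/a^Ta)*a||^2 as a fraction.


a^T a = 20.
a^T y = -13.
coeff = -13/20 = -13/20.
||r||^2 = 371/20.

371/20


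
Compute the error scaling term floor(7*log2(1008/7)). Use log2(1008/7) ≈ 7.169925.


log2(n/k) = log2(1008/7) ≈ 7.169925.
k*log2(n/k) ≈ 7*7.169925 = 50.189475.
floor(50.189475) = 50.

50


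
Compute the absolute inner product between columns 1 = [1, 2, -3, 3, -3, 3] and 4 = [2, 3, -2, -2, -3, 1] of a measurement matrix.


Inner product: 1*2 + 2*3 + -3*-2 + 3*-2 + -3*-3 + 3*1
Products: [2, 6, 6, -6, 9, 3]
Sum = 20.
|dot| = 20.

20


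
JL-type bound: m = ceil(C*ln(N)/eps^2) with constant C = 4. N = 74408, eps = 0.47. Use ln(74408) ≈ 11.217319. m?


ln(74408) ≈ 11.217319.
eps^2 = 0.47^2 = 0.2209.
C*ln(N)/eps^2 ≈ 4*11.217319/0.2209 ≈ 203.1203.
m = ceil(203.1203) = 204.

204


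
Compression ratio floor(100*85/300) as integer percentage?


100*m/n = 100*85/300 ≈ 28.3333.
floor = 28.

28


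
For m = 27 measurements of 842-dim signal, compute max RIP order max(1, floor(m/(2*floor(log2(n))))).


floor(log2(842)) = 9.
2*9 = 18.
m/(2*floor(log2(n))) = 27/18 ≈ 1.5.
floor = 1.
k = max(1, 1) = 1.

1


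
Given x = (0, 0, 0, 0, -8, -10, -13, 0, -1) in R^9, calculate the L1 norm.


Non-zero entries: [(4, -8), (5, -10), (6, -13), (8, -1)]
Absolute values: [8, 10, 13, 1]
||x||_1 = sum = 32.

32


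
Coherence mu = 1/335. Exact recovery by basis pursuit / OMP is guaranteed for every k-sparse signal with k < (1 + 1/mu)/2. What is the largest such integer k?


1/mu = 335.
1 + 1/mu = 336.
(1 + 1/mu)/2 = 168 is an integer and the inequality is strict, so k_max = 168 - 1 = 167.

167


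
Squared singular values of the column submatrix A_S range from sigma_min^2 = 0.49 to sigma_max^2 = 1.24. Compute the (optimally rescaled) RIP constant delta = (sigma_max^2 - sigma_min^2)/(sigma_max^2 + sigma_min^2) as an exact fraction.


lambda_max - lambda_min = 1.24 - 0.49 = 0.75.
lambda_max + lambda_min = 1.24 + 0.49 = 1.73.
delta = 0.75/1.73 = 75/173.

75/173


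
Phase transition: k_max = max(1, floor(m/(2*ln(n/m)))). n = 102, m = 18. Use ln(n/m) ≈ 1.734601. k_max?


n/m = 102/18 = 17/3.
ln(n/m) ≈ 1.734601.
2*ln(n/m) ≈ 3.469202.
m/(2*ln(n/m)) ≈ 18/3.469202 ≈ 5.1885.
floor = 5.
k_max = max(1, 5) = 5.

5


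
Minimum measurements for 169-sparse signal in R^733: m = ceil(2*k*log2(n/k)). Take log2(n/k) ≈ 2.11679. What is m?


log2(n/k) = log2(733/169) ≈ 2.11679.
2*k*log2(n/k) ≈ 2*169*2.11679 = 715.47502.
m = ceil(715.47502) = 716.

716


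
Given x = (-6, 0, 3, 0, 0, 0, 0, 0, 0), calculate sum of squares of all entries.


Non-zero entries: [(0, -6), (2, 3)]
Squares: [36, 9]
||x||_2^2 = sum = 45.

45


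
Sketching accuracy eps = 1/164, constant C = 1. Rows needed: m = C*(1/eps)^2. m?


1/eps = 164.
(1/eps)^2 = 26896.
m = 1*26896 = 26896.

26896


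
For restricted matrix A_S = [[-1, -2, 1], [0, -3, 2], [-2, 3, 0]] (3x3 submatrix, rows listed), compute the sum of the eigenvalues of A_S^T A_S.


Sum of eigenvalues of A_S^T A_S = trace(A_S^T A_S) = sum of squared column norms of A_S.
A_S^T A_S diagonal: [5, 22, 5].
trace = 5 + 22 + 5 = 32.

32


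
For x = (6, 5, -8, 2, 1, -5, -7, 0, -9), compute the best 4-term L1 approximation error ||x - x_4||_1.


Sorted |x_i| descending: [9, 8, 7, 6, 5, 5, 2, 1, 0]
Keep top 4: [9, 8, 7, 6]
Tail entries: [5, 5, 2, 1, 0]
L1 error = sum of tail = 13.

13


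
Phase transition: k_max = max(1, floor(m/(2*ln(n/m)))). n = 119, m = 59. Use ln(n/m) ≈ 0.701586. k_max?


n/m = 119/59.
ln(n/m) ≈ 0.701586.
2*ln(n/m) ≈ 1.403172.
m/(2*ln(n/m)) ≈ 59/1.403172 ≈ 42.0476.
floor = 42.
k_max = max(1, 42) = 42.

42


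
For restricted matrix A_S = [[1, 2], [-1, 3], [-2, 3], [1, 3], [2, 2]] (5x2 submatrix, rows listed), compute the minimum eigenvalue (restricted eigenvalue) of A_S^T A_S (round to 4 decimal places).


A_S^T A_S = [[11, 0], [0, 35]].
trace = 46.
det = 385.
disc = trace^2 - 4*det = 2116 - 4*385 = 576.
sqrt(576) = 24.
lam_min = (46 - 24)/2 = 11 = 11.0000.

11.0000


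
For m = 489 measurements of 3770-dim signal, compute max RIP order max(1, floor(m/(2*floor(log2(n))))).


floor(log2(3770)) = 11.
2*11 = 22.
m/(2*floor(log2(n))) = 489/22 ≈ 22.2273.
floor = 22.
k = max(1, 22) = 22.

22


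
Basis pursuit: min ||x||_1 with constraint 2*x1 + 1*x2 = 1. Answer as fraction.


Axis intercepts:
  x1 = 1/2, x2 = 0: L1 = 1/2
  x1 = 0, x2 = 1: L1 = 1
x* = (1/2, 0)
||x*||_1 = 1/2.

1/2


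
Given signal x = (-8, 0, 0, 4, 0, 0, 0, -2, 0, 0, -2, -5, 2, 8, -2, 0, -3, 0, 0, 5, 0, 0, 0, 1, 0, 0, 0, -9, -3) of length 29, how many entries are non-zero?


Non-zero positions: [0, 3, 7, 10, 11, 12, 13, 14, 16, 19, 23, 27, 28].
Sparsity = 13.

13


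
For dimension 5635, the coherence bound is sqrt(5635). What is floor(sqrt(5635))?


75^2 = 5625 <= 5635 < 5776 = 76^2, so 75 <= sqrt(5635) < 76.
floor(sqrt(5635)) = 75.

75


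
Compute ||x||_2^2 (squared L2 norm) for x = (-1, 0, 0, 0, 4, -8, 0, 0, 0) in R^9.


Non-zero entries: [(0, -1), (4, 4), (5, -8)]
Squares: [1, 16, 64]
||x||_2^2 = sum = 81.

81


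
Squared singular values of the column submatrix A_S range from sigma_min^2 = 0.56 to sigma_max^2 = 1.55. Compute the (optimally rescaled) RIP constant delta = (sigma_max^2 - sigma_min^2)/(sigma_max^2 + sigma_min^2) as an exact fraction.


lambda_max - lambda_min = 1.55 - 0.56 = 0.99.
lambda_max + lambda_min = 1.55 + 0.56 = 2.11.
delta = 0.99/2.11 = 99/211.

99/211


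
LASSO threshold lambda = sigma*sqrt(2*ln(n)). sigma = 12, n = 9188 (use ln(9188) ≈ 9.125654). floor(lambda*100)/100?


ln(9188) ≈ 9.125654.
2*ln(n) ≈ 18.251308.
sqrt(2*ln(n)) ≈ sqrt(18.251308) ≈ 4.272155.
lambda ≈ 12*4.272155 = 51.26586.
floor(lambda*100)/100 = 51.26.

51.26


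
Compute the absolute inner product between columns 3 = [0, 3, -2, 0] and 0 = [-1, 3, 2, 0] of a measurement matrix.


Inner product: 0*-1 + 3*3 + -2*2 + 0*0
Products: [0, 9, -4, 0]
Sum = 5.
|dot| = 5.

5


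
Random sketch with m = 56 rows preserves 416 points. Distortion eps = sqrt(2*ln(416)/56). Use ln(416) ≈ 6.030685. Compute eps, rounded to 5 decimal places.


ln(416) ≈ 6.030685.
2*ln(N)/m ≈ 2*6.030685/56 ≈ 0.21538161.
eps = sqrt(0.21538161) ≈ 0.4640922 ≈ 0.46409.

0.46409


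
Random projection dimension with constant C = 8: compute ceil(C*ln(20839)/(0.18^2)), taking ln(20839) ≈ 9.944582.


ln(20839) ≈ 9.944582.
eps^2 = 0.18^2 = 0.0324.
C*ln(N)/eps^2 ≈ 8*9.944582/0.0324 ≈ 2455.4523.
m = ceil(2455.4523) = 2456.

2456


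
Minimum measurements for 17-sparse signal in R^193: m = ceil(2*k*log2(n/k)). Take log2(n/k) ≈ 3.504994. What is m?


log2(n/k) = log2(193/17) ≈ 3.504994.
2*k*log2(n/k) ≈ 2*17*3.504994 = 119.169796.
m = ceil(119.169796) = 120.

120


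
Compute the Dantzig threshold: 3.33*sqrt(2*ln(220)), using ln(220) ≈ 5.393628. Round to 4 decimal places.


ln(220) ≈ 5.393628.
2*ln(n) ≈ 10.787256.
sqrt(2*ln(n)) ≈ sqrt(10.787256) ≈ 3.284396.
threshold ≈ 3.33*3.284396 = 10.93703868 ≈ 10.9370.

10.9370


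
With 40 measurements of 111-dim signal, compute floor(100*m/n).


100*m/n = 100*40/111 ≈ 36.036.
floor = 36.

36


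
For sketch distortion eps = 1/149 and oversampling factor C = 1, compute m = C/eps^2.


1/eps = 149.
(1/eps)^2 = 22201.
m = 1*22201 = 22201.

22201


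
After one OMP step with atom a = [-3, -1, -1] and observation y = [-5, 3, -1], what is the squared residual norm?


a^T a = 11.
a^T y = 13.
coeff = 13/11 = 13/11.
||r||^2 = 216/11.

216/11


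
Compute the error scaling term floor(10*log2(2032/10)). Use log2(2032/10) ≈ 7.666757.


log2(n/k) = log2(2032/10) ≈ 7.666757.
k*log2(n/k) ≈ 10*7.666757 = 76.66757.
floor(76.66757) = 76.

76


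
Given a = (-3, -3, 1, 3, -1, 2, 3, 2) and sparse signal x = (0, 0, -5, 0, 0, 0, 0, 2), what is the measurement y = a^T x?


Non-zero terms: ['1*-5', '2*2']
Products: [-5, 4]
y = sum = -1.

-1


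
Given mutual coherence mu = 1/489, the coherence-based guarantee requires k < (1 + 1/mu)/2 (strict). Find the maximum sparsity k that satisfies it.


1/mu = 489.
1 + 1/mu = 490.
(1 + 1/mu)/2 = 245 is an integer and the inequality is strict, so k_max = 245 - 1 = 244.

244


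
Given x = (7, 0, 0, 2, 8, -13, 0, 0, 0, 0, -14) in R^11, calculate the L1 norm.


Non-zero entries: [(0, 7), (3, 2), (4, 8), (5, -13), (10, -14)]
Absolute values: [7, 2, 8, 13, 14]
||x||_1 = sum = 44.

44


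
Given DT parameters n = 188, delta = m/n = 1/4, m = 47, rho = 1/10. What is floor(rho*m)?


m = 1/4*188 = 47.
rho = 1/10.
rho*m = 1/10*47 = 4.7.
k = floor(4.7) = 4.

4


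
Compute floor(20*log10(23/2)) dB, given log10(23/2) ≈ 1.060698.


||x||/||e|| = 23/2.
log10(23/2) ≈ 1.060698.
20*log10(||x||/||e||) ≈ 20*1.060698 = 21.21396.
floor(21.21396) = 21.

21


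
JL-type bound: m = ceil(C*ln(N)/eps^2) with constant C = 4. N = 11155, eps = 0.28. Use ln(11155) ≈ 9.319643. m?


ln(11155) ≈ 9.319643.
eps^2 = 0.28^2 = 0.0784.
C*ln(N)/eps^2 ≈ 4*9.319643/0.0784 ≈ 475.492.
m = ceil(475.492) = 476.

476


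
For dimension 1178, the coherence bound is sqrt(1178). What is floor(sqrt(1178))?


34^2 = 1156 <= 1178 < 1225 = 35^2, so 34 <= sqrt(1178) < 35.
floor(sqrt(1178)) = 34.

34


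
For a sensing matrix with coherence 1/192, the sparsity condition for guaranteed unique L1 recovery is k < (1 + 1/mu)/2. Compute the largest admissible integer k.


1/mu = 192.
1 + 1/mu = 193.
(1 + 1/mu)/2 = 96.5 is not an integer, so k_max = floor(96.5) = 96.

96


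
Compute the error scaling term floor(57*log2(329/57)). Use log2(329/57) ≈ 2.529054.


log2(n/k) = log2(329/57) ≈ 2.529054.
k*log2(n/k) ≈ 57*2.529054 = 144.156078.
floor(144.156078) = 144.

144


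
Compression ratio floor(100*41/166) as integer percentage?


100*m/n = 100*41/166 ≈ 24.6988.
floor = 24.

24


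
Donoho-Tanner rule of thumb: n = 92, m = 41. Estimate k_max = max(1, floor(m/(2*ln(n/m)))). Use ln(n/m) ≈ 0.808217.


n/m = 92/41.
ln(n/m) ≈ 0.808217.
2*ln(n/m) ≈ 1.616434.
m/(2*ln(n/m)) ≈ 41/1.616434 ≈ 25.3645.
floor = 25.
k_max = max(1, 25) = 25.

25


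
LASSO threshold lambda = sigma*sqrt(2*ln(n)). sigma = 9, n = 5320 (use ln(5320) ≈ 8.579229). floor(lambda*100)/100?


ln(5320) ≈ 8.579229.
2*ln(n) ≈ 17.158458.
sqrt(2*ln(n)) ≈ sqrt(17.158458) ≈ 4.142277.
lambda ≈ 9*4.142277 = 37.280493.
floor(lambda*100)/100 = 37.28.

37.28


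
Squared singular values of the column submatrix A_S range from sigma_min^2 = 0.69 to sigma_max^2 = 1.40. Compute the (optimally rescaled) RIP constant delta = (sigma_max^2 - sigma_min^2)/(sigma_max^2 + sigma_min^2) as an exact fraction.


lambda_max - lambda_min = 1.40 - 0.69 = 0.71.
lambda_max + lambda_min = 1.40 + 0.69 = 2.09.
delta = 0.71/2.09 = 71/209.

71/209


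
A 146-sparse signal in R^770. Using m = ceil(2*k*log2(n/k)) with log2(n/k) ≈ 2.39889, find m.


log2(n/k) = log2(770/146) ≈ 2.39889.
2*k*log2(n/k) ≈ 2*146*2.39889 = 700.47588.
m = ceil(700.47588) = 701.

701


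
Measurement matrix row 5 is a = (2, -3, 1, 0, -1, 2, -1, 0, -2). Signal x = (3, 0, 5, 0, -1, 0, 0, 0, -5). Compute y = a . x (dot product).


Non-zero terms: ['2*3', '1*5', '-1*-1', '-2*-5']
Products: [6, 5, 1, 10]
y = sum = 22.

22


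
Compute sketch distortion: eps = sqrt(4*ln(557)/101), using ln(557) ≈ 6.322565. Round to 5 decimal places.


ln(557) ≈ 6.322565.
4*ln(N)/m ≈ 4*6.322565/101 ≈ 0.25039861.
eps = sqrt(0.25039861) ≈ 0.5003985 ≈ 0.50040.

0.50040


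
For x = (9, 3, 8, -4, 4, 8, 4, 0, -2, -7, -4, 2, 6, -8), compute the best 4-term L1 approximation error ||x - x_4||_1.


Sorted |x_i| descending: [9, 8, 8, 8, 7, 6, 4, 4, 4, 4, 3, 2, 2, 0]
Keep top 4: [9, 8, 8, 8]
Tail entries: [7, 6, 4, 4, 4, 4, 3, 2, 2, 0]
L1 error = sum of tail = 36.

36


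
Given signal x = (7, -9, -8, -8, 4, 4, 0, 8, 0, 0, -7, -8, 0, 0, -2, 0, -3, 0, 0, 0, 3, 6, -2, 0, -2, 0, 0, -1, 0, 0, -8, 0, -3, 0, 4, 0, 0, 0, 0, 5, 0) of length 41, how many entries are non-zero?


Non-zero positions: [0, 1, 2, 3, 4, 5, 7, 10, 11, 14, 16, 20, 21, 22, 24, 27, 30, 32, 34, 39].
Sparsity = 20.

20


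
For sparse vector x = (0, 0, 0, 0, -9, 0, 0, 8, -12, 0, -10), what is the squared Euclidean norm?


Non-zero entries: [(4, -9), (7, 8), (8, -12), (10, -10)]
Squares: [81, 64, 144, 100]
||x||_2^2 = sum = 389.

389


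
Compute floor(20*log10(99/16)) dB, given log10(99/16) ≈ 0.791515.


||x||/||e|| = 99/16.
log10(99/16) ≈ 0.791515.
20*log10(||x||/||e||) ≈ 20*0.791515 = 15.8303.
floor(15.8303) = 15.

15


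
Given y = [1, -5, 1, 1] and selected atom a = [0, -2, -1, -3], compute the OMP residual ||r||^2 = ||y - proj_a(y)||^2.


a^T a = 14.
a^T y = 6.
coeff = 6/14 = 3/7.
||r||^2 = 178/7.

178/7


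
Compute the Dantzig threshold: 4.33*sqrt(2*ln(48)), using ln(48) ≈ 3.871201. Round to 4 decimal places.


ln(48) ≈ 3.871201.
2*ln(n) ≈ 7.742402.
sqrt(2*ln(n)) ≈ sqrt(7.742402) ≈ 2.782517.
threshold ≈ 4.33*2.782517 = 12.04829861 ≈ 12.0483.

12.0483


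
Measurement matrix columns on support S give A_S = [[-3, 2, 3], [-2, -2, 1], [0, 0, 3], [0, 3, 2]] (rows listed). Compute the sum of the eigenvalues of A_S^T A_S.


Sum of eigenvalues of A_S^T A_S = trace(A_S^T A_S) = sum of squared column norms of A_S.
A_S^T A_S diagonal: [13, 17, 23].
trace = 13 + 17 + 23 = 53.

53


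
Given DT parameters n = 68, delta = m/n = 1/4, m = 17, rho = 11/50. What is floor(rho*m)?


m = 1/4*68 = 17.
rho = 11/50.
rho*m = 11/50*17 = 3.74.
k = floor(3.74) = 3.

3


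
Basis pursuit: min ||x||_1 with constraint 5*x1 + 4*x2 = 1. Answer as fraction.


Axis intercepts:
  x1 = 1/5, x2 = 0: L1 = 1/5
  x1 = 0, x2 = 1/4: L1 = 1/4
x* = (1/5, 0)
||x*||_1 = 1/5.

1/5


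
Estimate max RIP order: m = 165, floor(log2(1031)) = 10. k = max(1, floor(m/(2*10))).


floor(log2(1031)) = 10.
2*10 = 20.
m/(2*floor(log2(n))) = 165/20 ≈ 8.25.
floor = 8.
k = max(1, 8) = 8.

8


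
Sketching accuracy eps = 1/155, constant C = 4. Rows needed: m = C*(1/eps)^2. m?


1/eps = 155.
(1/eps)^2 = 24025.
m = 4*24025 = 96100.

96100


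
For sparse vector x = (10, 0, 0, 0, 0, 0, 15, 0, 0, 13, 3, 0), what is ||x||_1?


Non-zero entries: [(0, 10), (6, 15), (9, 13), (10, 3)]
Absolute values: [10, 15, 13, 3]
||x||_1 = sum = 41.

41


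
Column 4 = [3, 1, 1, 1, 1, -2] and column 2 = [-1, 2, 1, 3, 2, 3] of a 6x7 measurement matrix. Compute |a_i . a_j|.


Inner product: 3*-1 + 1*2 + 1*1 + 1*3 + 1*2 + -2*3
Products: [-3, 2, 1, 3, 2, -6]
Sum = -1.
|dot| = 1.

1


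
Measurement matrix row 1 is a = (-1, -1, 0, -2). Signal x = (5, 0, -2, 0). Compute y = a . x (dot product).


Non-zero terms: ['-1*5', '0*-2']
Products: [-5, 0]
y = sum = -5.

-5


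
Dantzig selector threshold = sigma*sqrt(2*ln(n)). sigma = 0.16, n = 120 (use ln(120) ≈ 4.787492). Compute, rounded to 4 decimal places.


ln(120) ≈ 4.787492.
2*ln(n) ≈ 9.574984.
sqrt(2*ln(n)) ≈ sqrt(9.574984) ≈ 3.094347.
threshold ≈ 0.16*3.094347 = 0.49509552 ≈ 0.4951.

0.4951


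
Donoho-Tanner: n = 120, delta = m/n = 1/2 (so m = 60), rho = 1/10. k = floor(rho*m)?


m = 1/2*120 = 60.
rho = 1/10.
rho*m = 1/10*60 = 6.
k = floor(6) = 6.

6


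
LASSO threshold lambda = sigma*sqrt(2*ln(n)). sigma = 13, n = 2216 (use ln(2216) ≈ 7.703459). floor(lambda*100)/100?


ln(2216) ≈ 7.703459.
2*ln(n) ≈ 15.406918.
sqrt(2*ln(n)) ≈ sqrt(15.406918) ≈ 3.925165.
lambda ≈ 13*3.925165 = 51.027145.
floor(lambda*100)/100 = 51.02.

51.02


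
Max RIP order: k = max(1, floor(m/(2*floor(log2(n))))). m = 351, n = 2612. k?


floor(log2(2612)) = 11.
2*11 = 22.
m/(2*floor(log2(n))) = 351/22 ≈ 15.9545.
floor = 15.
k = max(1, 15) = 15.

15


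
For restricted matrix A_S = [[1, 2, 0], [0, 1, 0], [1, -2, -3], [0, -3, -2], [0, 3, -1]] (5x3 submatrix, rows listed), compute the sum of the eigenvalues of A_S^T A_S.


Sum of eigenvalues of A_S^T A_S = trace(A_S^T A_S) = sum of squared column norms of A_S.
A_S^T A_S diagonal: [2, 27, 14].
trace = 2 + 27 + 14 = 43.

43


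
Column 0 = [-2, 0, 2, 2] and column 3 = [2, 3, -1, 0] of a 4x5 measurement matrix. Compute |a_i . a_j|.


Inner product: -2*2 + 0*3 + 2*-1 + 2*0
Products: [-4, 0, -2, 0]
Sum = -6.
|dot| = 6.

6


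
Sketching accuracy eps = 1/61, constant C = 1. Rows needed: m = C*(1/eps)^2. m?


1/eps = 61.
(1/eps)^2 = 3721.
m = 1*3721 = 3721.

3721


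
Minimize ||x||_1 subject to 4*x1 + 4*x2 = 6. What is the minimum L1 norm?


Axis intercepts:
  x1 = 3/2, x2 = 0: L1 = 3/2
  x1 = 0, x2 = 3/2: L1 = 3/2
x* = (3/2, 0)
||x*||_1 = 3/2.

3/2


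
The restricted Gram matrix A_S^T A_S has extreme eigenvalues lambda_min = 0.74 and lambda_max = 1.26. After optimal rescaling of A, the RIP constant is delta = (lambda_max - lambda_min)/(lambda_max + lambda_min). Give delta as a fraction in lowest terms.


lambda_max - lambda_min = 1.26 - 0.74 = 0.52.
lambda_max + lambda_min = 1.26 + 0.74 = 2.00.
delta = 0.52/2.00 = 52/200 = 13/50.

13/50


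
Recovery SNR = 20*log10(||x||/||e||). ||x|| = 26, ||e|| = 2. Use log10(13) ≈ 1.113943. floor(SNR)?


||x||/||e|| = 26/2 = 13.
log10(13) ≈ 1.113943.
20*log10(||x||/||e||) ≈ 20*1.113943 = 22.27886.
floor(22.27886) = 22.

22


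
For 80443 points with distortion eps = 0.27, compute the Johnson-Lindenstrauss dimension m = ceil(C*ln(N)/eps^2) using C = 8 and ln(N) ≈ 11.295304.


ln(80443) ≈ 11.295304.
eps^2 = 0.27^2 = 0.0729.
C*ln(N)/eps^2 ≈ 8*11.295304/0.0729 ≈ 1239.5395.
m = ceil(1239.5395) = 1240.

1240


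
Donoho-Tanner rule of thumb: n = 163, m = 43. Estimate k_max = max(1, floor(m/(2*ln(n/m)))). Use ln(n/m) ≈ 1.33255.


n/m = 163/43.
ln(n/m) ≈ 1.33255.
2*ln(n/m) ≈ 2.6651.
m/(2*ln(n/m)) ≈ 43/2.6651 ≈ 16.1345.
floor = 16.
k_max = max(1, 16) = 16.

16


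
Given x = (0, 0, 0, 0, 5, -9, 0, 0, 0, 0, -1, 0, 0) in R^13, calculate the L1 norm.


Non-zero entries: [(4, 5), (5, -9), (10, -1)]
Absolute values: [5, 9, 1]
||x||_1 = sum = 15.

15


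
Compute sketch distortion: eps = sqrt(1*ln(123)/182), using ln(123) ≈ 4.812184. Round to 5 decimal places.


ln(123) ≈ 4.812184.
1*ln(N)/m ≈ 1*4.812184/182 ≈ 0.02644057.
eps = sqrt(0.02644057) ≈ 0.1626056 ≈ 0.16261.

0.16261


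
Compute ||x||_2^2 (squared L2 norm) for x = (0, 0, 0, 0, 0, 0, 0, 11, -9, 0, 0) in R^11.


Non-zero entries: [(7, 11), (8, -9)]
Squares: [121, 81]
||x||_2^2 = sum = 202.

202


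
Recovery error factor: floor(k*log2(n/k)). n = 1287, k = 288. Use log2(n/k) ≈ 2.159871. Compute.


log2(n/k) = log2(1287/288) ≈ 2.159871.
k*log2(n/k) ≈ 288*2.159871 = 622.042848.
floor(622.042848) = 622.

622


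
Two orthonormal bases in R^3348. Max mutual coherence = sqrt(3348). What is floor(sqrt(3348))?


57^2 = 3249 <= 3348 < 3364 = 58^2, so 57 <= sqrt(3348) < 58.
floor(sqrt(3348)) = 57.

57


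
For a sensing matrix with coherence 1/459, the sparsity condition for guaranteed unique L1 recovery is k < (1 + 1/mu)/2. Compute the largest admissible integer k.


1/mu = 459.
1 + 1/mu = 460.
(1 + 1/mu)/2 = 230 is an integer and the inequality is strict, so k_max = 230 - 1 = 229.

229


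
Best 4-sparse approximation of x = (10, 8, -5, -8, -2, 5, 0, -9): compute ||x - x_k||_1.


Sorted |x_i| descending: [10, 9, 8, 8, 5, 5, 2, 0]
Keep top 4: [10, 9, 8, 8]
Tail entries: [5, 5, 2, 0]
L1 error = sum of tail = 12.

12


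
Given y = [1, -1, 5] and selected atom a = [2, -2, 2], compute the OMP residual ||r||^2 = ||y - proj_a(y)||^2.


a^T a = 12.
a^T y = 14.
coeff = 14/12 = 7/6.
||r||^2 = 32/3.

32/3


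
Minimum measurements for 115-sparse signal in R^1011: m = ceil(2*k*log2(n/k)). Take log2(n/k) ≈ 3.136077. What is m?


log2(n/k) = log2(1011/115) ≈ 3.136077.
2*k*log2(n/k) ≈ 2*115*3.136077 = 721.29771.
m = ceil(721.29771) = 722.

722


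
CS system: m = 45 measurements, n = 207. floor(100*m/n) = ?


100*m/n = 100*45/207 ≈ 21.7391.
floor = 21.

21


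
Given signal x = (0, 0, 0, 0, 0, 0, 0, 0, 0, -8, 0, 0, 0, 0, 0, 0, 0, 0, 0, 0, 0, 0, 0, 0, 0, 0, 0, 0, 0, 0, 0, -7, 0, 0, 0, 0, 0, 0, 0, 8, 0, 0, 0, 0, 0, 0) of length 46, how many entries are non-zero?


Non-zero positions: [9, 31, 39].
Sparsity = 3.

3


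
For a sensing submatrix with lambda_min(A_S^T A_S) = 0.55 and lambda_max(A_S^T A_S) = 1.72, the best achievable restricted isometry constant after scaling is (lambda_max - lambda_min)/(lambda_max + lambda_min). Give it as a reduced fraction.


lambda_max - lambda_min = 1.72 - 0.55 = 1.17.
lambda_max + lambda_min = 1.72 + 0.55 = 2.27.
delta = 1.17/2.27 = 117/227.

117/227
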